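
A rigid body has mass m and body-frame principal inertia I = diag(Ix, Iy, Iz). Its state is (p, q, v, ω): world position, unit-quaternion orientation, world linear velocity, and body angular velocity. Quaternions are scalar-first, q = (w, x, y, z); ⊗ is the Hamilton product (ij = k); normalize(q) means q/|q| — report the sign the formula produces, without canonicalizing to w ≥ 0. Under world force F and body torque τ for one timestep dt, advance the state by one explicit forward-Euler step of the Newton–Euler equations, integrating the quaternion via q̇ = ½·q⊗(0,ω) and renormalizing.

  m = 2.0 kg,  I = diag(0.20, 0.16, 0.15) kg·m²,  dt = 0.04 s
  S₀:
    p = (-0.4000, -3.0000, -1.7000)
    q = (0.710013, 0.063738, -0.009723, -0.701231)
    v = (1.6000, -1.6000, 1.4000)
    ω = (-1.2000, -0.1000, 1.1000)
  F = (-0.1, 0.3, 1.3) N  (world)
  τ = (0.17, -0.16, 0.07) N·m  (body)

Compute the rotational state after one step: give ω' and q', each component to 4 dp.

α = I⁻¹(τ − ω×Iω) = (0.8445, -0.5875, 0.4987)
new body rate ω' = (-1.1662, -0.1235, 1.1199)
2q̇ = q⊗(0,ω) = (0.8468674, -0.9328340, 0.7003641, 0.7629729)
q' = normalize(q + ½dt·q⊗(0,ω)) = (0.7266, 0.0451, 0.0043, -0.6856)

ω' = (-1.1662, -0.1235, 1.1199)
q' = (0.7266, 0.0451, 0.0043, -0.6856)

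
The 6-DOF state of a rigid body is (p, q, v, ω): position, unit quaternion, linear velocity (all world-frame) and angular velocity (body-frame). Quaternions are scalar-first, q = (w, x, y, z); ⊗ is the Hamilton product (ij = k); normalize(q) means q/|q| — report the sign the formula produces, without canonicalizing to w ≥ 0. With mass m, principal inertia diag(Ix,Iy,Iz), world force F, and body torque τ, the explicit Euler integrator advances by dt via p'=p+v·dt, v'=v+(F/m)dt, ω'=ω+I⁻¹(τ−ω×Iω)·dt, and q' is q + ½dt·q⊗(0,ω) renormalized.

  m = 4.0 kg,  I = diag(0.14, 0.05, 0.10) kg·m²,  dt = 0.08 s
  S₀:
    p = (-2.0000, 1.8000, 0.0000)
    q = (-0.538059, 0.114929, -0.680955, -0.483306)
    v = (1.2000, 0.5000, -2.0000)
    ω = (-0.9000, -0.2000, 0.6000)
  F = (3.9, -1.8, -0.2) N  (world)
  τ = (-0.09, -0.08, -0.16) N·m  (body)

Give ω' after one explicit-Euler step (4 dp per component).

(τ − ω×Iω)/I = (-0.6000, -1.1680, -1.4380)
ω + α·dt = (-0.9480, -0.2934, 0.4850)

ω' = (-0.9480, -0.2934, 0.4850)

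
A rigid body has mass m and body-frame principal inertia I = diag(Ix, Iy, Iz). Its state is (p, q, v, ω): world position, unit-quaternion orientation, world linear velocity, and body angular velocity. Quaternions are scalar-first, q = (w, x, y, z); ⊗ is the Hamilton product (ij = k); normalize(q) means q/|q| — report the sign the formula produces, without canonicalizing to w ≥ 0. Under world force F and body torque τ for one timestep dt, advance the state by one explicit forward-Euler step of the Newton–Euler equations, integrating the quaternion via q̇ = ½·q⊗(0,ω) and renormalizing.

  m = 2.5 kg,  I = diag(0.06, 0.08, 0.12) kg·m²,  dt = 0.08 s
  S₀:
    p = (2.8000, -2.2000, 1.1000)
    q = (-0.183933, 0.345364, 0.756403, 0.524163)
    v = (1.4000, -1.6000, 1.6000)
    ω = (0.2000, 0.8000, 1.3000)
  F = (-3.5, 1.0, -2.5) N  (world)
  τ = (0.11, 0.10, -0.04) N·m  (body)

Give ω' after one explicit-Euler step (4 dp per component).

ω' = (0.2912, 0.9156, 1.2712)

angular accel α = (1.1400, 1.4450, -0.3600)
ω + α·dt = (0.2912, 0.9156, 1.2712)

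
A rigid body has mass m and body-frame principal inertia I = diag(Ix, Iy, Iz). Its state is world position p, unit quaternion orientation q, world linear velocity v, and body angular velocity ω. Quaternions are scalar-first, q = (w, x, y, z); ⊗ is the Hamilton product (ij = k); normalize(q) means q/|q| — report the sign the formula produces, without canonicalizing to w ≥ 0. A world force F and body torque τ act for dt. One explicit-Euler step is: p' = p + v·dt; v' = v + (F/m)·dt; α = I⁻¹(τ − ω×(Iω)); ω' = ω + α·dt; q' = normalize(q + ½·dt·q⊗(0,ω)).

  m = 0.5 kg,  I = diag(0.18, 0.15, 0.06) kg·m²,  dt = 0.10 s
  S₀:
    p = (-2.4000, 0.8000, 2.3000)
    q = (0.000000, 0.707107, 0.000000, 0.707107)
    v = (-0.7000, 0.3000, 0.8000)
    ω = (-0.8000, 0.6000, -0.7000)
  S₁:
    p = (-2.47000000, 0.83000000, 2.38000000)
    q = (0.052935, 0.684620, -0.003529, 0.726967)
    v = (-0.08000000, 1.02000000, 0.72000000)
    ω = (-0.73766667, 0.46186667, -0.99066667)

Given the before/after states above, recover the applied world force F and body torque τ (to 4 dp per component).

F = (3.1000, 3.6000, -0.4000)
τ = (0.1500, -0.1400, -0.1600)

Δv = v₁−v₀ = (0.62000000, 0.72000000, -0.08000000)
applied force F = (3.1000, 3.6000, -0.4000)
Δω = ω₁−ω₀ = (0.06233333, -0.13813333, -0.29066667)
gyro term ω₀×Iω₀ = (0.0378, 0.0672, 0.0144)
τ = I·(Δω/dt) + ω₀×(Iω₀) = (0.1500, -0.1400, -0.1600)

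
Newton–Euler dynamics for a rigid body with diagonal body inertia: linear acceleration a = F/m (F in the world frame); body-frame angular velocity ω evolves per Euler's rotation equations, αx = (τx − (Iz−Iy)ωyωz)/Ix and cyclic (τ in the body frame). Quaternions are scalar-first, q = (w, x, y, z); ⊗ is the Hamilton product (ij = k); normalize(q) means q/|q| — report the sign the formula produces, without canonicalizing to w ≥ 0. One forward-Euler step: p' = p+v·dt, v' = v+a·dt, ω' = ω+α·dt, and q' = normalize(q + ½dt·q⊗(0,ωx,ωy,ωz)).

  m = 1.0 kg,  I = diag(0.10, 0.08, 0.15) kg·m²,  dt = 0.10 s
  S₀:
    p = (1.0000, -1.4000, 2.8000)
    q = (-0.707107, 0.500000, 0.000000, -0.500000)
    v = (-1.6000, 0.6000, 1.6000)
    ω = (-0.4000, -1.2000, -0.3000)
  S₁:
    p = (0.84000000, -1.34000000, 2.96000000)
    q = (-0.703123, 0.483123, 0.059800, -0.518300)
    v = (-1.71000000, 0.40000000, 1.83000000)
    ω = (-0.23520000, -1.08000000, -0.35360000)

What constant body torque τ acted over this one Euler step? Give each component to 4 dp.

τ = (0.1900, 0.0900, -0.0900)

rate change Δω = (0.16480000, 0.12000000, -0.05360000)
τ = I·(Δω/dt) + ω₀×(Iω₀) = (0.1900, 0.0900, -0.0900)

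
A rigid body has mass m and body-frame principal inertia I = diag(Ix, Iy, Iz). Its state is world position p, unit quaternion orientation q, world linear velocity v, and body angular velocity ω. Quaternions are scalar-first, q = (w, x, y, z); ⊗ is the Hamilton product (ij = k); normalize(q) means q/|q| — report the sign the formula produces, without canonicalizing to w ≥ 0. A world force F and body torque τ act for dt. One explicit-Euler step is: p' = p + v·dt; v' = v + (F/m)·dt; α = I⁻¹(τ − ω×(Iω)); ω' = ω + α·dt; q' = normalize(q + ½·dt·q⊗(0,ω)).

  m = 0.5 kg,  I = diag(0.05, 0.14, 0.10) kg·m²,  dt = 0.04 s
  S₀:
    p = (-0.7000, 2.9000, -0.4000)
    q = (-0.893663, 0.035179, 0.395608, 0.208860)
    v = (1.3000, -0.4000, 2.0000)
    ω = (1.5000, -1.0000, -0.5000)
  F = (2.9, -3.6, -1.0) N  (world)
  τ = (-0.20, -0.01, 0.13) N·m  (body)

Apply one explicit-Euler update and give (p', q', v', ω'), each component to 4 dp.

p' = (-0.6480, 2.8840, -0.3200)
q' = (-0.8841, 0.0086, 0.4198, 0.2051)
v' = (1.5320, -0.6880, 1.9200)
ω' = (1.3560, -1.0136, -0.3940)

angular accel α = (-3.6000, -0.3393, 2.6500)
ω' = ω + α·dt = (1.3560, -1.0136, -0.3940)
Hamilton product q⊗(0,ω) = (0.4472695, -1.3294385, 1.2245425, -0.1817595)
q + ½dt·q⊗(0,ω), renormalized = (-0.8841, 0.0086, 0.4198, 0.2051)
linear accel F/m = (5.8000, -7.2000, -2.0000)
new position p' = (-0.6480, 2.8840, -0.3200)
v' = v + a·dt = (1.5320, -0.6880, 1.9200)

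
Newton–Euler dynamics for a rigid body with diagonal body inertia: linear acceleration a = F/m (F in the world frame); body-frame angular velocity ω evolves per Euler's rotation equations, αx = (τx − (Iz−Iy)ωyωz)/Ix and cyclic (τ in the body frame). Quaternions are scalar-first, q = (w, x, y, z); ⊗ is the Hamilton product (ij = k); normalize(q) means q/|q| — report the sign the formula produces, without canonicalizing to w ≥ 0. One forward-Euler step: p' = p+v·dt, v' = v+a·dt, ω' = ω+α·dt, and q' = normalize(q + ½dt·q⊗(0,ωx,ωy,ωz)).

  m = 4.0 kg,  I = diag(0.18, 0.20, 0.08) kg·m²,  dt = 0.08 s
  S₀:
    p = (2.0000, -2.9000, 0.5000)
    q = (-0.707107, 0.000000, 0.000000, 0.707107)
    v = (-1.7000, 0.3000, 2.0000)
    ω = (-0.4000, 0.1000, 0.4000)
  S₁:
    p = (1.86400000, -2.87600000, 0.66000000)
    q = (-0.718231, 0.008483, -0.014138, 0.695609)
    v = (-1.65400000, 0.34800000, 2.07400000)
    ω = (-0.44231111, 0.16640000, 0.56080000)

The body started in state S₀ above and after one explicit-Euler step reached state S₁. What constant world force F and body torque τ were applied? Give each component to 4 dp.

velocity change Δv = (0.04600000, 0.04800000, 0.07400000)
F = m·Δv/dt = (2.3000, 2.4000, 3.7000)
rate change Δω = (-0.04231111, 0.06640000, 0.16080000)
gyro term ω₀×Iω₀ = (-0.0048, -0.0160, -0.0008)
applied torque τ = (-0.1000, 0.1500, 0.1600)

F = (2.3000, 2.4000, 3.7000)
τ = (-0.1000, 0.1500, 0.1600)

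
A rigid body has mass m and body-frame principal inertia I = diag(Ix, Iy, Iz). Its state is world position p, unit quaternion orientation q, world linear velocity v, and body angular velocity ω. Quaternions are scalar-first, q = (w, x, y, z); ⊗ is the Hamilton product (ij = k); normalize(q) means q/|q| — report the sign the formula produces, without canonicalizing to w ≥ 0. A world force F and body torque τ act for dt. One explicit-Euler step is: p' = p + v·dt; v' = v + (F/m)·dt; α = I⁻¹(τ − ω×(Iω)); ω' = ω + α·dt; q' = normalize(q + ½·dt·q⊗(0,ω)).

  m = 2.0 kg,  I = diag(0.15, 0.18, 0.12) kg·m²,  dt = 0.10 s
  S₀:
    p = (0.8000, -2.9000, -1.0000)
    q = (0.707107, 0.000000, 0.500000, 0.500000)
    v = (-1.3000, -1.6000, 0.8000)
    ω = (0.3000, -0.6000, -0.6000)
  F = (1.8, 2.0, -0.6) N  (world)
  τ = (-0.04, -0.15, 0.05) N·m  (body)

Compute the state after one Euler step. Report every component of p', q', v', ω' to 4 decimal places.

p' = (0.6700, -3.0600, -0.9200)
q' = (0.7364, 0.0106, 0.4858, 0.4708)
v' = (-1.2100, -1.5000, 0.7700)
ω' = (0.2877, -0.6803, -0.5538)

a = F/m = (0.9000, 1.0000, -0.3000)
p' = p + v·dt = (0.6700, -3.0600, -0.9200)
v + (F/m)dt = (-1.2100, -1.5000, 0.7700)
precession coupling ω×(Iω) = (-0.0216, -0.0054, -0.0054)
angular accel α = (-0.1227, -0.8033, 0.4617)
new body rate ω' = (0.2877, -0.6803, -0.5538)
q⊗(0,ω) = (0.6000000, 0.2121321, -0.2742642, -0.5742642)
q + ½dt·q⊗(0,ω), renormalized = (0.7364, 0.0106, 0.4858, 0.4708)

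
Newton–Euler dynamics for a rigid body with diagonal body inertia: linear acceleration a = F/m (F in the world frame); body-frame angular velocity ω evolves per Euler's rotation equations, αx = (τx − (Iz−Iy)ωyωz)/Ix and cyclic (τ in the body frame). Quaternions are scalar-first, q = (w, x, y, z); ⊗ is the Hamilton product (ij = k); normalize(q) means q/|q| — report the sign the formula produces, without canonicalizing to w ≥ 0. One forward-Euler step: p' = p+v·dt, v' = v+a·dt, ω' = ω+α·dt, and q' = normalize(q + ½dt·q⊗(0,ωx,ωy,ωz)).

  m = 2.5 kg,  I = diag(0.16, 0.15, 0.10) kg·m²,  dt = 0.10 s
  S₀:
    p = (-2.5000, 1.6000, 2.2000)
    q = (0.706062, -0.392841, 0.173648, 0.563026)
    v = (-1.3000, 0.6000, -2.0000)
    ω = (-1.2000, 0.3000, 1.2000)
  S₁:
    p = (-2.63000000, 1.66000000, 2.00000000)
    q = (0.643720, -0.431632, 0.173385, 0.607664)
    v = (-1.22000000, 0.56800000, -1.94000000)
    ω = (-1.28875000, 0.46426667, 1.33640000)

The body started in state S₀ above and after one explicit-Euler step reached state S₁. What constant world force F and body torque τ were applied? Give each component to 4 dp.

rate change Δω = (-0.08875000, 0.16426667, 0.13640000)
I·α + gyro = (-0.1600, 0.1600, 0.1400)
velocity change Δv = (0.08000000, -0.03200000, 0.06000000)
applied force F = (2.0000, -0.8000, 1.5000)

F = (2.0000, -0.8000, 1.5000)
τ = (-0.1600, 0.1600, 0.1400)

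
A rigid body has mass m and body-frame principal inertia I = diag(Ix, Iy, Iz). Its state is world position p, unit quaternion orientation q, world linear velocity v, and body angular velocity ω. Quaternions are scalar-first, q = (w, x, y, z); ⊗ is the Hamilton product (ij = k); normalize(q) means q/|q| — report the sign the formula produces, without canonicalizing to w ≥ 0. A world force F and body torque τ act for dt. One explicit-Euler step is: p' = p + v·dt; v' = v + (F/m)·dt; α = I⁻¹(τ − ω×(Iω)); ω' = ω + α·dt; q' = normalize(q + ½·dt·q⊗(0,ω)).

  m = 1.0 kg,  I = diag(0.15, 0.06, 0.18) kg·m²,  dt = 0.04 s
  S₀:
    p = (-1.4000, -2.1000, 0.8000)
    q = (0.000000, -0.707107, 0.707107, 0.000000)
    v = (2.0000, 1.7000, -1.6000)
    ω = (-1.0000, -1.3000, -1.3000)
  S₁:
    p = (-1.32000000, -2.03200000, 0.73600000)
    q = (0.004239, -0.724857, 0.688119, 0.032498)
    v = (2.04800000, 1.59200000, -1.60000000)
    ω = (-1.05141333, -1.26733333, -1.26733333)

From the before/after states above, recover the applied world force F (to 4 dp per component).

F = (1.2000, -2.7000, 0.0000)

velocity change Δv = (0.04800000, -0.10800000, 0.00000000)
applied force F = (1.2000, -2.7000, 0.0000)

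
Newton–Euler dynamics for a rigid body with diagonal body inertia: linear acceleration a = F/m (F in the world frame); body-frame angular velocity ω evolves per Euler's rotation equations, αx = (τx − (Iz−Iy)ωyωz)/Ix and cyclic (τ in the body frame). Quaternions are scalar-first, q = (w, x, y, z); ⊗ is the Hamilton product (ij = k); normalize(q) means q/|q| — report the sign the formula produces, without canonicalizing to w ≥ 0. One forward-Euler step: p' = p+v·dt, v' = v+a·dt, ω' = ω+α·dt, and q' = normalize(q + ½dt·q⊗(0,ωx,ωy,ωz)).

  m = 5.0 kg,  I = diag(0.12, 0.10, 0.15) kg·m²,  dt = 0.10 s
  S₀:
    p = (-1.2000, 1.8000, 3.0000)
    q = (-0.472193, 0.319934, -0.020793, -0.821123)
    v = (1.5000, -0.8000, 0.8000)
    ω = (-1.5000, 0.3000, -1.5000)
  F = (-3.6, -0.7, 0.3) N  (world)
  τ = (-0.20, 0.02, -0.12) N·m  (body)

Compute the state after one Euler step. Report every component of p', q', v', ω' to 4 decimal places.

p' = (-1.0500, 1.7200, 3.0800)
q' = (-0.5066, 0.3671, 0.0574, -0.7780)
v' = (1.4280, -0.8140, 0.8060)
ω' = (-1.6479, 0.3875, -1.5860)

angular accel α = (-1.4792, 0.8750, -0.8600)
ω' = ω + α·dt = (-1.6479, 0.3875, -1.5860)
2q̇ = q⊗(0,ω) = (-0.7455456, 0.9858159, 1.5699276, 0.7730802)
q + ½dt·q⊗(0,ω), renormalized = (-0.5066, 0.3671, 0.0574, -0.7780)
linear accel F/m = (-0.7200, -0.1400, 0.0600)
p + v·dt = (-1.0500, 1.7200, 3.0800)
v' = v + a·dt = (1.4280, -0.8140, 0.8060)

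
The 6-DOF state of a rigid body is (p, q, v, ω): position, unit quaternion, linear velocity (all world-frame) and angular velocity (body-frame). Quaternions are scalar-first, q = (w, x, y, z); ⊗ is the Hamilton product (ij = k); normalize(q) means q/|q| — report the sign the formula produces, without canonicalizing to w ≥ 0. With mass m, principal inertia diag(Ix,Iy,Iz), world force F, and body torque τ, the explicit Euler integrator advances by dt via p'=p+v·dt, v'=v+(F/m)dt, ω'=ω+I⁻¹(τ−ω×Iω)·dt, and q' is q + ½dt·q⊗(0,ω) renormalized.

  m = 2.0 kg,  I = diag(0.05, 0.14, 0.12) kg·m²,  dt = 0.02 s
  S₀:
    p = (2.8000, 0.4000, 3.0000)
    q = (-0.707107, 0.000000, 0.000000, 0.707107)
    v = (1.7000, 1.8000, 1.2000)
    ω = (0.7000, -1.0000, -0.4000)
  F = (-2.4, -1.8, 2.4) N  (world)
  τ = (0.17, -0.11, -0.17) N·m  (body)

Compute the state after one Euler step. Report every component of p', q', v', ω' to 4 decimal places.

a = (-1.2000, -0.9000, 1.2000)
p' = p + v·dt = (2.8340, 0.4360, 3.0240)
v + (F/m)dt = (1.6760, 1.7820, 1.2240)
(τ − ω×Iω)/I = (3.5600, -0.9257, -0.8917)
new body rate ω' = (0.7712, -1.0185, -0.4178)
q⊗(0,ω) = (0.2828428, 0.2121321, 1.2020819, 0.2828428)
updated quaternion q' = (-0.7042, 0.0021, 0.0120, 0.7099)

p' = (2.8340, 0.4360, 3.0240)
q' = (-0.7042, 0.0021, 0.0120, 0.7099)
v' = (1.6760, 1.7820, 1.2240)
ω' = (0.7712, -1.0185, -0.4178)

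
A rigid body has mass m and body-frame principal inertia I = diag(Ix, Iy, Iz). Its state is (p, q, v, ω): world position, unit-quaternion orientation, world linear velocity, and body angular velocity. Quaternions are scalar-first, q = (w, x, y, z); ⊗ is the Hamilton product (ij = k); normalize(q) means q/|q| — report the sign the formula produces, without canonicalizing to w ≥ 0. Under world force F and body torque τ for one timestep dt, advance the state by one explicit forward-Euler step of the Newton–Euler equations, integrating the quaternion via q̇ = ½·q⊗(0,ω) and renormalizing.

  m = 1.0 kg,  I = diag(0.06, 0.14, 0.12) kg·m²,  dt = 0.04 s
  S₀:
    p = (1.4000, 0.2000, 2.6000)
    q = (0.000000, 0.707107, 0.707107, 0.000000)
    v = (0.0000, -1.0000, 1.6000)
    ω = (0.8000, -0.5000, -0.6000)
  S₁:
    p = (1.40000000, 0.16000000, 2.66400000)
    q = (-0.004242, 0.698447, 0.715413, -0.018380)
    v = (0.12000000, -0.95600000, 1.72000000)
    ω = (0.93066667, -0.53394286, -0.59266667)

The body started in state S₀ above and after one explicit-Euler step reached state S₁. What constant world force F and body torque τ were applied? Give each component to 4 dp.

rate change Δω = (0.13066667, -0.03394286, 0.00733333)
τ = I·(Δω/dt) + ω₀×(Iω₀) = (0.1900, -0.0900, -0.0100)
Δv = v₁−v₀ = (0.12000000, 0.04400000, 0.12000000)
applied force F = (3.0000, 1.1000, 3.0000)

F = (3.0000, 1.1000, 3.0000)
τ = (0.1900, -0.0900, -0.0100)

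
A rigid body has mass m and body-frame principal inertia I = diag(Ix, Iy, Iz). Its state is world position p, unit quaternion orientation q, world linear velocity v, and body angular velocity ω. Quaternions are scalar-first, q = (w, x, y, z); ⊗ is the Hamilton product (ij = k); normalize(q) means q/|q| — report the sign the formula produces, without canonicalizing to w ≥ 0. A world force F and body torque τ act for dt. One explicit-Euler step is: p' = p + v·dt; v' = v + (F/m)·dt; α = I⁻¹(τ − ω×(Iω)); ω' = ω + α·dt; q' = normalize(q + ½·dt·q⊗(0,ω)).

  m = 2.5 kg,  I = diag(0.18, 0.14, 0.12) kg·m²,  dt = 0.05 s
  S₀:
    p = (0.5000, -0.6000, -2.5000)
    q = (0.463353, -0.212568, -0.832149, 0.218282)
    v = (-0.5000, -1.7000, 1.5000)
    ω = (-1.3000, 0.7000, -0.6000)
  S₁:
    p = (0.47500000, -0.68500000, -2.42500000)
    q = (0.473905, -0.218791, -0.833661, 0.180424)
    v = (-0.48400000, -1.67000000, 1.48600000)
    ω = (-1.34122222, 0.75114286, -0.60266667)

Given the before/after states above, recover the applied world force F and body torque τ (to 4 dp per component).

rate change Δω = (-0.04122222, 0.05114286, -0.00266667)
ω₀×(Iω₀) = (0.0084, 0.0468, 0.0364)
τ = I·(Δω/dt) + ω₀×(Iω₀) = (-0.1400, 0.1900, 0.0300)
Δv = v₁−v₀ = (0.01600000, 0.03000000, -0.01400000)
F = m·Δv/dt = (0.8000, 1.5000, -0.7000)

F = (0.8000, 1.5000, -0.7000)
τ = (-0.1400, 0.1900, 0.0300)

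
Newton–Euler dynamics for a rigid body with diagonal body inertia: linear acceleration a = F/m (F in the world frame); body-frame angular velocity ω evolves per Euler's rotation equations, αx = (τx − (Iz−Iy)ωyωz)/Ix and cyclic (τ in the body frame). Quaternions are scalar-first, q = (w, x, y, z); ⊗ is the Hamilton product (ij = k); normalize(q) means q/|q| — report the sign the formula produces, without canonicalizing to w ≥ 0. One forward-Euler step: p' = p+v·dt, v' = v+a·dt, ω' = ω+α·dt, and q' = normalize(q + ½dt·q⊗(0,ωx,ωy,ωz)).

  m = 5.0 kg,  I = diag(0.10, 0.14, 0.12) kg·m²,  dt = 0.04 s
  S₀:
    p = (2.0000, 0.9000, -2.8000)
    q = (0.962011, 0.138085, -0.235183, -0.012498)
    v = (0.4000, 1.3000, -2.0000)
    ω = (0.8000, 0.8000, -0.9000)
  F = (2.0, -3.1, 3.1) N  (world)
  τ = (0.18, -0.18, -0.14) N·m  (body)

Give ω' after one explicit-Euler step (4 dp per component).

ω' = (0.8662, 0.7445, -0.9552)

α = I⁻¹(τ − ω×Iω) = (1.6560, -1.3886, -1.3800)
ω' = ω + α·dt = (0.8662, 0.7445, -0.9552)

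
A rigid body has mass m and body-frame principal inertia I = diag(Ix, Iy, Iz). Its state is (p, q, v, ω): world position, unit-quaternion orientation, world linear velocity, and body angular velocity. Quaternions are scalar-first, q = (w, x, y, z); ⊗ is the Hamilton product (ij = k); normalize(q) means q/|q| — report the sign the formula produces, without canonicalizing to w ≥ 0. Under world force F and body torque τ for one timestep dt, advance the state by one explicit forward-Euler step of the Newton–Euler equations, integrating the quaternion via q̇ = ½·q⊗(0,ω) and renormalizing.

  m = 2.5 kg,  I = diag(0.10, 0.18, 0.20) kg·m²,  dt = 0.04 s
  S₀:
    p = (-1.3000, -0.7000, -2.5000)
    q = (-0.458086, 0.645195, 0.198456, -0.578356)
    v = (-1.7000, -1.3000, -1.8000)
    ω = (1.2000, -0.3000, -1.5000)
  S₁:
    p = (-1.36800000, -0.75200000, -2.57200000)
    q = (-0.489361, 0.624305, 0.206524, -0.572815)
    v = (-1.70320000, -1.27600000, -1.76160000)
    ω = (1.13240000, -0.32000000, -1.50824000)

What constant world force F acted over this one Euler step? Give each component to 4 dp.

velocity change Δv = (-0.00320000, 0.02400000, 0.03840000)
F = m·Δv/dt = (-0.2000, 1.5000, 2.4000)

F = (-0.2000, 1.5000, 2.4000)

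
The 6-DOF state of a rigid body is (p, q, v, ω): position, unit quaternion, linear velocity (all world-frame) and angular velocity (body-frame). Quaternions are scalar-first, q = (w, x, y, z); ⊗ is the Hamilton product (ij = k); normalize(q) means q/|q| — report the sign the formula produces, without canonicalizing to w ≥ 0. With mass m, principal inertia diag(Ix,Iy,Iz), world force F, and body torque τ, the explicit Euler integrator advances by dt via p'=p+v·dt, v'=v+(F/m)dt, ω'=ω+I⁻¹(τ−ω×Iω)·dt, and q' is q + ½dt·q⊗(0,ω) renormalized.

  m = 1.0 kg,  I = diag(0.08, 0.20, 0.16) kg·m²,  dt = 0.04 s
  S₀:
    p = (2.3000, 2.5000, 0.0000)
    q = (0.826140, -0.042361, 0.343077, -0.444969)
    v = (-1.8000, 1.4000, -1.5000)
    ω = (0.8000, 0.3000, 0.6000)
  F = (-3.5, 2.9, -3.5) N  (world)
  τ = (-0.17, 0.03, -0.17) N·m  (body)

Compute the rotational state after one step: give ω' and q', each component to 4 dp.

ω' = (0.7186, 0.3137, 0.5503)
q' = (0.8299, -0.0224, 0.3413, -0.4407)

precession coupling ω×(Iω) = (-0.0072, -0.0384, 0.0288)
angular accel α = (-2.0350, 0.3420, -1.2425)
ω' = ω + α·dt = (0.7186, 0.3137, 0.5503)
Hamilton product q⊗(0,ω) = (0.1979471, 1.0002489, -0.0827166, 0.2085141)
q' = normalize(q + ½dt·q⊗(0,ω)) = (0.8299, -0.0224, 0.3413, -0.4407)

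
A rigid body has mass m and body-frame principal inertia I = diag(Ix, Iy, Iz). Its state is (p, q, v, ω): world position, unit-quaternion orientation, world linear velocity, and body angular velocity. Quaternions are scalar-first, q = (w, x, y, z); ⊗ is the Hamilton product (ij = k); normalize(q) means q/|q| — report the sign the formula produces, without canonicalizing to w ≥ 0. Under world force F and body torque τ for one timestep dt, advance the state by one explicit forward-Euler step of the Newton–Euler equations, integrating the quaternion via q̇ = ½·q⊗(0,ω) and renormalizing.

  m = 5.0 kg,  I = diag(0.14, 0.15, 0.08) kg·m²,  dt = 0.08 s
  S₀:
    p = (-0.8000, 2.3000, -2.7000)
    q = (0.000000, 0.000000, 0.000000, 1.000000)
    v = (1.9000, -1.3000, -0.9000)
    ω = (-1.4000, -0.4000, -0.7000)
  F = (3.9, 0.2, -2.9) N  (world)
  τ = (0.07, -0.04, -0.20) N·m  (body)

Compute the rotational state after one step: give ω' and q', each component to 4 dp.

ω×(Iω) gyroscopic = (-0.0196, 0.0588, 0.0056)
(τ − ω×Iω)/I = (0.6400, -0.6587, -2.5700)
new body rate ω' = (-1.3488, -0.4527, -0.9056)
2q̇ = q⊗(0,ω) = (0.7000000, 0.4000000, -1.4000000, 0.0000000)
q' = normalize(q + ½dt·q⊗(0,ω)) = (0.0279, 0.0160, -0.0559, 0.9979)

ω' = (-1.3488, -0.4527, -0.9056)
q' = (0.0279, 0.0160, -0.0559, 0.9979)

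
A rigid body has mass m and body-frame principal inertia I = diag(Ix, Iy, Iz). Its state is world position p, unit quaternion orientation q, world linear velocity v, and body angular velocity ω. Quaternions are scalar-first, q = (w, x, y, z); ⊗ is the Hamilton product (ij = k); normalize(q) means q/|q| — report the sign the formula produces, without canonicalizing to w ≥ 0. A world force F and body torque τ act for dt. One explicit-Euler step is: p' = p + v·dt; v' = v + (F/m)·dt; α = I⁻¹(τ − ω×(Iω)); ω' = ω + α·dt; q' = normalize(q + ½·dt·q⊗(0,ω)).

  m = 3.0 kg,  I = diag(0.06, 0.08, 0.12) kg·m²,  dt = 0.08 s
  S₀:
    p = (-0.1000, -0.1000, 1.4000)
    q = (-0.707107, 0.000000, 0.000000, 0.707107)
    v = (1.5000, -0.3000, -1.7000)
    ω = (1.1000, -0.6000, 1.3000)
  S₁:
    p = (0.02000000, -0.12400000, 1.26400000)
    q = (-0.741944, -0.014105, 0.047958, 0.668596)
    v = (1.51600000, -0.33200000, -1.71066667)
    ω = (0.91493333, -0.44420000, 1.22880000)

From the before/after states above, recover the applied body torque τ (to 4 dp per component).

rate change Δω = (-0.18506667, 0.15580000, -0.07120000)
I·α + gyro = (-0.1700, 0.0700, -0.1200)

τ = (-0.1700, 0.0700, -0.1200)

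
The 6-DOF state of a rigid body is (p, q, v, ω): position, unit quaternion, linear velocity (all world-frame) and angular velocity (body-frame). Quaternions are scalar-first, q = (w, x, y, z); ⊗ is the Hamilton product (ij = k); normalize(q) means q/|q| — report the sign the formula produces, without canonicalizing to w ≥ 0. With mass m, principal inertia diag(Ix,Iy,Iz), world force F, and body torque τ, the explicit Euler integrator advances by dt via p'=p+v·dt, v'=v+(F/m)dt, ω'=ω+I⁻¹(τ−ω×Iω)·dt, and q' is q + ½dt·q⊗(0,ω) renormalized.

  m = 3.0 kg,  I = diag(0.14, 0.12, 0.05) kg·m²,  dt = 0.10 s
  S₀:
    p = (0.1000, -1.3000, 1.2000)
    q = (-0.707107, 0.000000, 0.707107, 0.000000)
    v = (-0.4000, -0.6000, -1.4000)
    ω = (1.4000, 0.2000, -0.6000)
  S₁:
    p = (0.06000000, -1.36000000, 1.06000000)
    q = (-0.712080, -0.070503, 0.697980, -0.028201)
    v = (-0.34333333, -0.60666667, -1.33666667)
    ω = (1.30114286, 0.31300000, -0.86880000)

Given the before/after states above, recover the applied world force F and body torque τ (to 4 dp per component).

velocity change Δv = (0.05666667, -0.00666667, 0.06333333)
applied force F = (1.7000, -0.2000, 1.9000)
rate change Δω = (-0.09885714, 0.11300000, -0.26880000)
I·α + gyro = (-0.1300, 0.0600, -0.1400)

F = (1.7000, -0.2000, 1.9000)
τ = (-0.1300, 0.0600, -0.1400)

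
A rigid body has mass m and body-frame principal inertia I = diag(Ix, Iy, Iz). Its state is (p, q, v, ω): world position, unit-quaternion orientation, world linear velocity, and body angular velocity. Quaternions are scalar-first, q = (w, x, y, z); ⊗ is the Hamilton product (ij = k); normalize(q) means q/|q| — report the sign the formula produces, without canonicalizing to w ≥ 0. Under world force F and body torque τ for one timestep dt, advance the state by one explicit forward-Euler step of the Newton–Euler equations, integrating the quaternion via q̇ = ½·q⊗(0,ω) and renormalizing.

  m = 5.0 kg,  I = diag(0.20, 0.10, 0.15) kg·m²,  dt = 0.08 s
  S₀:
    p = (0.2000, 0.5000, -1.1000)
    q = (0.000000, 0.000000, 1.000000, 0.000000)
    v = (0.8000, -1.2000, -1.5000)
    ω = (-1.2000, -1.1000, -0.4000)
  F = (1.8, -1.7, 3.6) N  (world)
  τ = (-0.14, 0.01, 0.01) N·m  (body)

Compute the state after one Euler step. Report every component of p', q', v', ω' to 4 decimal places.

p' = (0.2640, 0.4040, -1.2200)
q' = (0.0439, -0.0160, 0.9978, 0.0479)
v' = (0.8288, -1.2272, -1.4424)
ω' = (-1.2648, -1.1112, -0.3243)

a = F/m = (0.3600, -0.3400, 0.7200)
new position p' = (0.2640, 0.4040, -1.2200)
v + (F/m)dt = (0.8288, -1.2272, -1.4424)
precession coupling ω×(Iω) = (0.0220, 0.0240, -0.1320)
(τ − ω×Iω)/I = (-0.8100, -0.1400, 0.9467)
new body rate ω' = (-1.2648, -1.1112, -0.3243)
2q̇ = q⊗(0,ω) = (1.1000000, -0.4000000, 0.0000000, 1.2000000)
q' = normalize(q + ½dt·q⊗(0,ω)) = (0.0439, -0.0160, 0.9978, 0.0479)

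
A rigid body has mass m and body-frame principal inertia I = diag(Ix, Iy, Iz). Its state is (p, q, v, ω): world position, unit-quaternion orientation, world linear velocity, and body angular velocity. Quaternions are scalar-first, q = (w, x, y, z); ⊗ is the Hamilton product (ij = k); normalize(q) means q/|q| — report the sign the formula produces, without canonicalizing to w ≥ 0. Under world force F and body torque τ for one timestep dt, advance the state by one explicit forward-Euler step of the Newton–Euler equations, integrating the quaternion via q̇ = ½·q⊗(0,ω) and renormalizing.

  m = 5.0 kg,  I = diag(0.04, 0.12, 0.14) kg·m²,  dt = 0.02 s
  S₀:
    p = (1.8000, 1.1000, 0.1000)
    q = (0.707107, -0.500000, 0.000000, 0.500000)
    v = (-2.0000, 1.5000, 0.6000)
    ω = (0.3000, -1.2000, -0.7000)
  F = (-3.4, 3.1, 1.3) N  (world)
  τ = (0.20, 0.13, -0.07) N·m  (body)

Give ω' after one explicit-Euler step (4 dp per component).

angular accel α = (4.5800, 0.9083, -0.2943)
ω + α·dt = (0.3916, -1.1818, -0.7059)

ω' = (0.3916, -1.1818, -0.7059)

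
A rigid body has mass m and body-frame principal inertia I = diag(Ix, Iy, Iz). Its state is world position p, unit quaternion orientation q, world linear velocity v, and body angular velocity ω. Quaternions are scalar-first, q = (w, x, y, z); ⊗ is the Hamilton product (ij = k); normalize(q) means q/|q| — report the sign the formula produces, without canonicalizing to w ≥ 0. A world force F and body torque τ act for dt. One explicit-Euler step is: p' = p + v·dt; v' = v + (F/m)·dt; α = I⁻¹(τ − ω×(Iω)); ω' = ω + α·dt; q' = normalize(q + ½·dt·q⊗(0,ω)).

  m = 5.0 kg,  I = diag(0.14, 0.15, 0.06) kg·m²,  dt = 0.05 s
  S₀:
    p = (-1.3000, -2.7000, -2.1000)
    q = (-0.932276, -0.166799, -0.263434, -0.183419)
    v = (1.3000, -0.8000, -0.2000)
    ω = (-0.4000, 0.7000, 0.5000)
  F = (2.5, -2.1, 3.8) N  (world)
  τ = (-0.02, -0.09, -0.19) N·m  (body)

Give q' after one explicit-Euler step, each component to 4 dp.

q' = (-0.9268, -0.1575, -0.2758, -0.2006)

2q̇ = q⊗(0,ω) = (0.2093937, 0.3695867, -0.4958261, -0.6882709)
updated quaternion q' = (-0.9268, -0.1575, -0.2758, -0.2006)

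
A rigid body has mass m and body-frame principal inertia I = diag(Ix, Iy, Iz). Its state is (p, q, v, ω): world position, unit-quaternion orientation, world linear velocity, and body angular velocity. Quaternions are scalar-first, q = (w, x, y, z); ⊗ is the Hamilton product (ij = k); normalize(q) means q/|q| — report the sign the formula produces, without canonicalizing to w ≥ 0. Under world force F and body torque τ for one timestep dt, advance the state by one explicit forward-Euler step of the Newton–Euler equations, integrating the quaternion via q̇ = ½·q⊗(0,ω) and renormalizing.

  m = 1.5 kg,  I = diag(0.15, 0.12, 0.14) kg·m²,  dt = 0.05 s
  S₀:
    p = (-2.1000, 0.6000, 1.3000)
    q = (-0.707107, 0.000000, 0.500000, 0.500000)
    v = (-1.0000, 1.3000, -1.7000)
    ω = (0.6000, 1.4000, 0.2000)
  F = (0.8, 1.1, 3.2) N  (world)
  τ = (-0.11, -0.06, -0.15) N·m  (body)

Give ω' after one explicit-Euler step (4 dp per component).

gyro term ω×Iω = (0.0056, 0.0012, -0.0252)
(τ − ω×Iω)/I = (-0.7707, -0.5100, -0.8914)
ω + α·dt = (0.5615, 1.3745, 0.1554)

ω' = (0.5615, 1.3745, 0.1554)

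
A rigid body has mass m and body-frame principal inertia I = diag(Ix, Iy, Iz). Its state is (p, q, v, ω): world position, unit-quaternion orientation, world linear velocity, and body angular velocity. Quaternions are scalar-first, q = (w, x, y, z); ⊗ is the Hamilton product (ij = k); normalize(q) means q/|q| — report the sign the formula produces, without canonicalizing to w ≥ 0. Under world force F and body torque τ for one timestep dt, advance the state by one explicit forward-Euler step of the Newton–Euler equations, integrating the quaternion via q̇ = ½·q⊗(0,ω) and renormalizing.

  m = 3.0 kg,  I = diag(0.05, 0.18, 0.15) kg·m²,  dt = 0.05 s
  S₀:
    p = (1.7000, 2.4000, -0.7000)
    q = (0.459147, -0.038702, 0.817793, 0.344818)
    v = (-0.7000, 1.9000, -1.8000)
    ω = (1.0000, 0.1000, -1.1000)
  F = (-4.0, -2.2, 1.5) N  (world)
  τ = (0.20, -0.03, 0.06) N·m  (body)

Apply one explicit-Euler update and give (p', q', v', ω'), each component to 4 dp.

α = I⁻¹(τ − ω×Iω) = (3.9340, -0.7778, 0.3133)
new body rate ω' = (1.1967, 0.0611, -1.0843)
2q̇ = q⊗(0,ω) = (0.3362225, -0.4749071, 0.3481605, -1.3267249)
q' = normalize(q + ½dt·q⊗(0,ω)) = (0.4672, -0.0505, 0.8259, 0.3114)
new position p' = (1.6650, 2.4950, -0.7900)
v + (F/m)dt = (-0.7667, 1.8633, -1.7750)

p' = (1.6650, 2.4950, -0.7900)
q' = (0.4672, -0.0505, 0.8259, 0.3114)
v' = (-0.7667, 1.8633, -1.7750)
ω' = (1.1967, 0.0611, -1.0843)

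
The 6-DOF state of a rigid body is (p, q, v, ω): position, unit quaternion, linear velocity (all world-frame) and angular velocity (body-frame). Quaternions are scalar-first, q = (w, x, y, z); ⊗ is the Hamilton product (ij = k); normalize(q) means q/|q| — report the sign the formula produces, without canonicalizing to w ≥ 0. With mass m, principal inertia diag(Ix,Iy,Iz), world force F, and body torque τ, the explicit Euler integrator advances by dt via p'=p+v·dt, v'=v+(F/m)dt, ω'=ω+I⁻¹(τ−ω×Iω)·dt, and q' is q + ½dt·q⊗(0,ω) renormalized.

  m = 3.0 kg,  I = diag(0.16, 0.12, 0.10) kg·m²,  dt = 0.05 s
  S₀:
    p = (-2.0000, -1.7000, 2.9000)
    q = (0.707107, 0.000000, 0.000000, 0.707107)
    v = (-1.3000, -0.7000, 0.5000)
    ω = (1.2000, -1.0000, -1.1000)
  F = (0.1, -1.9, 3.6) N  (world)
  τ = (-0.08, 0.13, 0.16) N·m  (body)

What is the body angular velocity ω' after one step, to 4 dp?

ω' = (1.1819, -0.9128, -1.0440)

(τ − ω×Iω)/I = (-0.3625, 1.7433, 1.1200)
new body rate ω' = (1.1819, -0.9128, -1.0440)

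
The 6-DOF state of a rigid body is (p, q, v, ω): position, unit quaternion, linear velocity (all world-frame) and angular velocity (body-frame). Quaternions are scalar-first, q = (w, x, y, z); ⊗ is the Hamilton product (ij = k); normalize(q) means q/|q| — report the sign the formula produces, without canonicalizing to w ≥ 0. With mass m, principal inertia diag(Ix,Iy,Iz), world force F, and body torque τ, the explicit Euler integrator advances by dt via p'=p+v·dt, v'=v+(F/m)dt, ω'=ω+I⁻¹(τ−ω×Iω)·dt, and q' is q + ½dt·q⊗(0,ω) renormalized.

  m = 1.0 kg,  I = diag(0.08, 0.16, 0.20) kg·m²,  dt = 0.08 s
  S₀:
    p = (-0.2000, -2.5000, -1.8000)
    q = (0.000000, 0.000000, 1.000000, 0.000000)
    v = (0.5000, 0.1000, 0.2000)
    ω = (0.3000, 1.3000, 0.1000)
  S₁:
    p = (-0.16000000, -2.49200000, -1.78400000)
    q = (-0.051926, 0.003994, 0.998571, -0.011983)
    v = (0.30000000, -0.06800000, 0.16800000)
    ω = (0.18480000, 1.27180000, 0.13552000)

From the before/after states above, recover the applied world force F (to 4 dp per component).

Δv = v₁−v₀ = (-0.20000000, -0.16800000, -0.03200000)
F = m·Δv/dt = (-2.5000, -2.1000, -0.4000)

F = (-2.5000, -2.1000, -0.4000)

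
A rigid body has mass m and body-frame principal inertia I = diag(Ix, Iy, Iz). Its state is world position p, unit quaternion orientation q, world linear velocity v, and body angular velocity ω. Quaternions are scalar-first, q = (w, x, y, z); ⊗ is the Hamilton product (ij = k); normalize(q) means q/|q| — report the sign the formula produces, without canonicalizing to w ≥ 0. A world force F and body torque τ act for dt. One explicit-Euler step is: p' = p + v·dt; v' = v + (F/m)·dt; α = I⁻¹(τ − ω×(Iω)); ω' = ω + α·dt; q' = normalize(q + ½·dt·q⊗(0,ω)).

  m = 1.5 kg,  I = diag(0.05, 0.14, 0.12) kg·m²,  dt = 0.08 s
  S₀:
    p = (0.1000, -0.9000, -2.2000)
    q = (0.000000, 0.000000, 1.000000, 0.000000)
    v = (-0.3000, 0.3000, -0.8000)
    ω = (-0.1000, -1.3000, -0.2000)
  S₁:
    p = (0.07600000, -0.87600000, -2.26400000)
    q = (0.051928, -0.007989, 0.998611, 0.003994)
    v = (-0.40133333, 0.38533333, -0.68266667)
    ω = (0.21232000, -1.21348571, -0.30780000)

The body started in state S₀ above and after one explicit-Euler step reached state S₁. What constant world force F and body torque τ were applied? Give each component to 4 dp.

v₁ − v₀ = (-0.10133333, 0.08533333, 0.11733333)
applied force F = (-1.9000, 1.6000, 2.2000)
ω₁ − ω₀ = (0.31232000, 0.08651429, -0.10780000)
gyro term ω₀×Iω₀ = (-0.0052, -0.0014, 0.0117)
τ = I·(Δω/dt) + ω₀×(Iω₀) = (0.1900, 0.1500, -0.1500)

F = (-1.9000, 1.6000, 2.2000)
τ = (0.1900, 0.1500, -0.1500)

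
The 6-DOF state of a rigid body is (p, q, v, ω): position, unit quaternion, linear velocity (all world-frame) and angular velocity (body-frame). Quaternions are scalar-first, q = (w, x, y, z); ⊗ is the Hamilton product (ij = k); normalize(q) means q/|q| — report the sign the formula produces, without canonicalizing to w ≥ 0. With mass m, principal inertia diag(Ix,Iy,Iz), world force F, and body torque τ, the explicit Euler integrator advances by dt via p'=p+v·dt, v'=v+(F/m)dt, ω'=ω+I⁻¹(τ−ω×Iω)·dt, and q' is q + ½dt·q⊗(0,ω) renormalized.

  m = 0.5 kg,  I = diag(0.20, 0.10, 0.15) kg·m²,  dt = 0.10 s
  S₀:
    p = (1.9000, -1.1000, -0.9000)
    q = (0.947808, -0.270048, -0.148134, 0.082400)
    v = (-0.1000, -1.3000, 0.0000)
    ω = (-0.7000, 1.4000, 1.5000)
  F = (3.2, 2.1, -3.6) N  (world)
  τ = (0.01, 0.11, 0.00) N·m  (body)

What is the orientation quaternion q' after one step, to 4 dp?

q' = (0.9371, -0.3182, -0.0640, 0.1286)

q⊗(0,ω) = (-0.1052460, -1.0010266, 1.6743232, 0.9399510)
q' = normalize(q + ½dt·q⊗(0,ω)) = (0.9371, -0.3182, -0.0640, 0.1286)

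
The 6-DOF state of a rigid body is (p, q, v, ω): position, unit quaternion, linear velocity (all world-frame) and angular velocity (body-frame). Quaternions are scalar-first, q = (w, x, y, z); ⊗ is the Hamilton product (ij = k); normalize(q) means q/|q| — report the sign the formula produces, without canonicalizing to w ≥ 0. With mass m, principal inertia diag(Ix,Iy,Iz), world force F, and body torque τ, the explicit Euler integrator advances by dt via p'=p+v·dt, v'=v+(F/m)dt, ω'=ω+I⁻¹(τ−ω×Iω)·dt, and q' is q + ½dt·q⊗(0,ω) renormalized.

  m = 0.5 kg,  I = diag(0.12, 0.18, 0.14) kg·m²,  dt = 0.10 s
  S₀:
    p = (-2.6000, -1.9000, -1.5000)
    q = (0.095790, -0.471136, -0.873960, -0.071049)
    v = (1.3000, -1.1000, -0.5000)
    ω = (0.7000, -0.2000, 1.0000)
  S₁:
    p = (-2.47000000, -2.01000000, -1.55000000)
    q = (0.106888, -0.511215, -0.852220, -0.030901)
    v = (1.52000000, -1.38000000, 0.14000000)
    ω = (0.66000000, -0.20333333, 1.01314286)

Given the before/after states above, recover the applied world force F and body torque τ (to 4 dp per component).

v₁ − v₀ = (0.22000000, -0.28000000, 0.64000000)
applied force F = (1.1000, -1.4000, 3.2000)
Δω = ω₁−ω₀ = (-0.04000000, -0.00333333, 0.01314286)
gyro term ω₀×Iω₀ = (0.0080, -0.0140, -0.0084)
I·α + gyro = (-0.0400, -0.0200, 0.0100)

F = (1.1000, -1.4000, 3.2000)
τ = (-0.0400, -0.0200, 0.0100)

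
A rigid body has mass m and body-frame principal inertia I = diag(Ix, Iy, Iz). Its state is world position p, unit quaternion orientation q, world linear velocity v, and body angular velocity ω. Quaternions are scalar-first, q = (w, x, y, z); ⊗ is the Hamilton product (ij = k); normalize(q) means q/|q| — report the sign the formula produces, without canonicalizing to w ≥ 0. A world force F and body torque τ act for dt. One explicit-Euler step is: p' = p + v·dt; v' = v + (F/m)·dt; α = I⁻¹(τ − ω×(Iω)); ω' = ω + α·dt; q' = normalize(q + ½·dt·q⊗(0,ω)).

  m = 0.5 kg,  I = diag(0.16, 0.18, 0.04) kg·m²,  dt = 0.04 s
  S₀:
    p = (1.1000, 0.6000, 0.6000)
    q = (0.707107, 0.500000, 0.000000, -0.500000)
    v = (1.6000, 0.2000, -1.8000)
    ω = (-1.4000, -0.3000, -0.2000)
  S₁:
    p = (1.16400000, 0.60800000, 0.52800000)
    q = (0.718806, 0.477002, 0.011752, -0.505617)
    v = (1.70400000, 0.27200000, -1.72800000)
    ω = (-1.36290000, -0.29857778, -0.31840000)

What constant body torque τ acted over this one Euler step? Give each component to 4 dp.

Δω = ω₁−ω₀ = (0.03710000, 0.00142222, -0.11840000)
I·α + gyro = (0.1400, 0.0400, -0.1100)

τ = (0.1400, 0.0400, -0.1100)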